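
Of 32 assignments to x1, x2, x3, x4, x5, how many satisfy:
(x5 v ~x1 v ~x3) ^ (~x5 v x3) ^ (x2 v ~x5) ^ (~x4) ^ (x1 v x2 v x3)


CNF with 5 clauses over 5 vars (32 assignments).
An assignment satisfies CNF iff every clause has >=1 true literal.
Check each row (bits = x1,x2,x3,x4,x5; clause T/F shown):
  row 0 [00000]: clauses=TTTTF -> 0
  row 1 [00001]: clauses=TFFTF -> 0
  row 2 [00010]: clauses=TTTFF -> 0
  row 3 [00011]: clauses=TFFFF -> 0
  row 4 [00100]: clauses=TTTTT -> 1
  row 5 [00101]: clauses=TTFTT -> 0
  row 6 [00110]: clauses=TTTFT -> 0
  row 7 [00111]: clauses=TTFFT -> 0
  row 8 [01000]: clauses=TTTTT -> 1
  row 9 [01001]: clauses=TFTTT -> 0
  row 10 [01010]: clauses=TTTFT -> 0
  row 11 [01011]: clauses=TFTFT -> 0
  row 12 [01100]: clauses=TTTTT -> 1
  row 13 [01101]: clauses=TTTTT -> 1
  row 14 [01110]: clauses=TTTFT -> 0
  row 15 [01111]: clauses=TTTFT -> 0
  row 16 [10000]: clauses=TTTTT -> 1
  row 17 [10001]: clauses=TFFTT -> 0
  row 18 [10010]: clauses=TTTFT -> 0
  row 19 [10011]: clauses=TFFFT -> 0
  row 20 [10100]: clauses=FTTTT -> 0
  row 21 [10101]: clauses=TTFTT -> 0
  row 22 [10110]: clauses=FTTFT -> 0
  row 23 [10111]: clauses=TTFFT -> 0
  row 24 [11000]: clauses=TTTTT -> 1
  row 25 [11001]: clauses=TFTTT -> 0
  row 26 [11010]: clauses=TTTFT -> 0
  row 27 [11011]: clauses=TFTFT -> 0
  row 28 [11100]: clauses=FTTTT -> 0
  row 29 [11101]: clauses=TTTTT -> 1
  row 30 [11110]: clauses=FTTFT -> 0
  row 31 [11111]: clauses=TTTFT -> 0
Full result column, 8 rows per line (x1,x2 fixed per line; x3,x4,x5 runs 000..111 left to right):
  rows 0-7 [x1,x2=00]: 00001000  (ones: 1)
  rows 8-15 [x1,x2=01]: 10001100  (ones: 3)
  rows 16-23 [x1,x2=10]: 10000000  (ones: 1)
  rows 24-31 [x1,x2=11]: 10000100  (ones: 2)
Satisfying assignments = 1+3+1+2 = 7

7


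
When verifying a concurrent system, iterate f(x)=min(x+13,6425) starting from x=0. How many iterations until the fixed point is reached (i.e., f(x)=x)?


Step 1: x=0, cap=6425, increment=13
Step 2: x grows by 13 each step until capped at 6425; fixed point is x=6425
Step 3: iterations = ceil(6425/13) = 495

495


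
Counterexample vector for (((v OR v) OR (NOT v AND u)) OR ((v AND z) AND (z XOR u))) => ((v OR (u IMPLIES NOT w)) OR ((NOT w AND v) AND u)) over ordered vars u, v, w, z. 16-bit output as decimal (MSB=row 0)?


F1 = (((v OR v) OR (NOT v AND u)) OR ((v AND z) AND (z XOR u)))
F2 = ((v OR (u IMPLIES NOT w)) OR ((NOT w AND v) AND u))
Counterexample to F1=>F2 is where F1=1 and F2=0.
Evaluate each row (bits = u,v,w,z, MSB first):
  row 0 [0000]: F1=0 F2=1 -> F1&~F2 -> 0
  row 1 [0001]: F1=0 F2=1 -> F1&~F2 -> 0
  row 2 [0010]: F1=0 F2=1 -> F1&~F2 -> 0
  row 3 [0011]: F1=0 F2=1 -> F1&~F2 -> 0
  row 4 [0100]: F1=1 F2=1 -> F1&~F2 -> 0
  row 5 [0101]: F1=1 F2=1 -> F1&~F2 -> 0
  row 6 [0110]: F1=1 F2=1 -> F1&~F2 -> 0
  row 7 [0111]: F1=1 F2=1 -> F1&~F2 -> 0
  row 8 [1000]: F1=1 F2=1 -> F1&~F2 -> 0
  row 9 [1001]: F1=1 F2=1 -> F1&~F2 -> 0
  row 10 [1010]: F1=1 F2=0 -> F1&~F2 -> 1
  row 11 [1011]: F1=1 F2=0 -> F1&~F2 -> 1
  row 12 [1100]: F1=1 F2=1 -> F1&~F2 -> 0
  row 13 [1101]: F1=1 F2=1 -> F1&~F2 -> 0
  row 14 [1110]: F1=1 F2=1 -> F1&~F2 -> 0
  row 15 [1111]: F1=1 F2=1 -> F1&~F2 -> 0
Full result column, 4 rows per line (u,v fixed per line; w,z runs 00..11 left to right):
  rows 0-3 [u,v=00]: 0000  = hex 0
  rows 4-7 [u,v=01]: 0000  = hex 0
  rows 8-11 [u,v=10]: 0011  = hex 3
  rows 12-15 [u,v=11]: 0000  = hex 0
Counterexample vector (row 0 .. row 15) = 0000000000110000
Output column grouped in 4s = 0000 0000 0011 0000 = 0x0030
Convert to decimal digit by digit (value = value*16 + digit):
  0 -> 0
  0*16 + 0 = 0
  0*16 + 3 = 3
  3*16 + 0 = 48
Decimal = 48

48


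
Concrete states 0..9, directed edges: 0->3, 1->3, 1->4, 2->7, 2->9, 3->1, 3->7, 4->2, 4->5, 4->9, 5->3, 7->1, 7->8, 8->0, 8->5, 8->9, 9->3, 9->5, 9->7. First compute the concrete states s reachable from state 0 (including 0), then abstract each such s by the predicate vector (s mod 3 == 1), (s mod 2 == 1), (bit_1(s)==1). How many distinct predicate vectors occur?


BFS from 0:
Concrete reachable: {0, 1, 2, 3, 4, 5, 7, 8, 9}
Abstract via predicates (s mod 3 == 1), (s mod 2 == 1), (bit_1(s)==1):
  (0,0,0) <- {0, 8}
  (0,0,1) <- {2}
  (0,1,0) <- {5, 9}
  (0,1,1) <- {3}
  (1,0,0) <- {4}
  (1,1,0) <- {1}
  (1,1,1) <- {7}
Distinct abstract states = 7

7


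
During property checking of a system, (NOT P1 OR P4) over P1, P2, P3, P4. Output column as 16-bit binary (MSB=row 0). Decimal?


Formula: (NOT P1 OR P4) over P1, P2, P3, P4 (16 rows)
Evaluate each row (bits = P1,P2,P3,P4, MSB first):
  row 0 [0000]: (NOT 0 OR 0) -> 1
  row 1 [0001]: (NOT 0 OR 1) -> 1
  row 2 [0010]: (NOT 0 OR 0) -> 1
  row 3 [0011]: (NOT 0 OR 1) -> 1
  row 4 [0100]: (NOT 0 OR 0) -> 1
  row 5 [0101]: (NOT 0 OR 1) -> 1
  row 6 [0110]: (NOT 0 OR 0) -> 1
  row 7 [0111]: (NOT 0 OR 1) -> 1
  row 8 [1000]: (NOT 1 OR 0) -> 0
  row 9 [1001]: (NOT 1 OR 1) -> 1
  row 10 [1010]: (NOT 1 OR 0) -> 0
  row 11 [1011]: (NOT 1 OR 1) -> 1
  row 12 [1100]: (NOT 1 OR 0) -> 0
  row 13 [1101]: (NOT 1 OR 1) -> 1
  row 14 [1110]: (NOT 1 OR 0) -> 0
  row 15 [1111]: (NOT 1 OR 1) -> 1
Full result column, 4 rows per line (P1,P2 fixed per line; P3,P4 runs 00..11 left to right):
  rows 0-3 [P1,P2=00]: 1111  = hex F
  rows 4-7 [P1,P2=01]: 1111  = hex F
  rows 8-11 [P1,P2=10]: 0101  = hex 5
  rows 12-15 [P1,P2=11]: 0101  = hex 5
Output column (row 0 .. row 15) = 1111111101010101
Output column grouped in 4s = 1111 1111 0101 0101 = 0xFF55
Convert to decimal digit by digit (value = value*16 + digit):
  F -> 15
  15*16 + 15 (F) = 255
  255*16 + 5 = 4085
  4085*16 + 5 = 65365
Decimal = 65365

65365


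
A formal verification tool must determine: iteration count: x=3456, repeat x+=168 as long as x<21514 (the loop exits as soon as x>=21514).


Step 1: x goes from 3456 toward 21514 by 168; the body runs while x<21514, so iterations = ceil((bound-start)/step)
Step 2: Distance=18058
Step 3: ceil(18058/168)=108

108


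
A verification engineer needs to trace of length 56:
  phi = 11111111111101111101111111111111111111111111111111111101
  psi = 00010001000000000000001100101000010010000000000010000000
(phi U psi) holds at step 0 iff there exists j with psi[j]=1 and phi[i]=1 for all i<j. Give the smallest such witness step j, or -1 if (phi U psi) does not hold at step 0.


(phi U psi) at 0: need smallest j with psi[j]=1 and phi[i]=1 for all i in [0,j).
Scan from step 0:
  step 0: phi=1, psi=0 -> continue
  step 1: phi=1, psi=0 -> continue
  step 2: phi=1, psi=0 -> continue
  step 3: psi=1 and phi held for [0,3) -> witness found
Witness step = 3

3


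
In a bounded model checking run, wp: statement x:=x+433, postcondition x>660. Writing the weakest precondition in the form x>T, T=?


Formula: wp(x:=E, P) = P[E/x] (substitute E for x in postcondition)
Step 1: Postcondition: x>660
Step 2: Substitute x+433 for x: x+433>660
Step 3: Solve for x: x > 660-433 = 227

227


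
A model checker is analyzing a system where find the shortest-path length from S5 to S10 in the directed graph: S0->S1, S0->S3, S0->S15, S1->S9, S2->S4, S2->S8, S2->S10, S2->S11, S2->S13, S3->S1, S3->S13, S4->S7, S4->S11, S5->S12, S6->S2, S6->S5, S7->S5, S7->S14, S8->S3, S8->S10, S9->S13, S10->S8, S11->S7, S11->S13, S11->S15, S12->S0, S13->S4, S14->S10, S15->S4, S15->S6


BFS layer-by-layer from S5:
  dist 0: {S5}
  dist 1: {S12}
  dist 2: {S0}
  dist 3: {S1, S3, S15}
  dist 4: {S4, S6, S9, S13}
  dist 5: {S2, S7, S11}
  dist 6: {S8, S10, S14}
  -> S10 reached at distance 6
Shortest path length = 6

6


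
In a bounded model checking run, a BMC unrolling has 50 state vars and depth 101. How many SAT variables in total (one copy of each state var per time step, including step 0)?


BMC unrolls to depth k, creating one copy of each state var for steps 0..k.
Step count = 101 + 1 = 102 (steps 0 through 101)
Vars per step = 50
Total = 50 * 102 = 5100

5100


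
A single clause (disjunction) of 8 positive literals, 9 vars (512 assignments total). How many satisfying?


Step 1: Total=2^9=512
Step 2: Unsat when all 8 false: 2^1=2
Step 3: Sat=512-2=510

510


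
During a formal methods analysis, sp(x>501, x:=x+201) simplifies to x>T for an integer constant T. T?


Formula: sp(P, x:=E) = exists old_x. (x = E[old_x/x]) AND P[old_x/x] (old_x is the value of x before the assignment; eliminate old_x by solving x = E[old_x/x] for old_x)
Step 1: Precondition P: x>501, i.e. old_x > 501
Step 2: Assignment gives x = old_x + 201, so old_x = x - 201
Step 3: Substitute into P: x - 201 > 501
Step 4: Simplify: x > 501+201 = 702

702


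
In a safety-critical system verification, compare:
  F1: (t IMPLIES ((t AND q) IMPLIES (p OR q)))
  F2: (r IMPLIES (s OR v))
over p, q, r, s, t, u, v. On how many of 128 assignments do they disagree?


F1 = (t IMPLIES ((t AND q) IMPLIES (p OR q)))
F2 = (r IMPLIES (s OR v))
Evaluate both on each of 128 rows (bits = p,q,r,s,t,u,v):
  row 0 [0000000]: F1=1 F2=1 -> 0
  row 1 [0000001]: F1=1 F2=1 -> 0
  row 2 [0000010]: F1=1 F2=1 -> 0
  row 3 [0000011]: F1=1 F2=1 -> 0
  row 4 [0000100]: F1=1 F2=1 -> 0
  (every remaining row is evaluated the same way; all 128 results are listed next)
Full result column, 8 rows per line (p,q,r,s fixed per line; t,u,v runs 000..111 left to right):
  rows 0-7 [p,q,r,s=0000]: 00000000  (ones: 0)
  rows 8-15 [p,q,r,s=0001]: 00000000  (ones: 0)
  rows 16-23 [p,q,r,s=0010]: 10101010  (ones: 4)
  rows 24-31 [p,q,r,s=0011]: 00000000  (ones: 0)
  rows 32-39 [p,q,r,s=0100]: 00000000  (ones: 0)
  rows 40-47 [p,q,r,s=0101]: 00000000  (ones: 0)
  rows 48-55 [p,q,r,s=0110]: 10101010  (ones: 4)
  rows 56-63 [p,q,r,s=0111]: 00000000  (ones: 0)
  rows 64-71 [p,q,r,s=1000]: 00000000  (ones: 0)
  rows 72-79 [p,q,r,s=1001]: 00000000  (ones: 0)
  rows 80-87 [p,q,r,s=1010]: 10101010  (ones: 4)
  rows 88-95 [p,q,r,s=1011]: 00000000  (ones: 0)
  rows 96-103 [p,q,r,s=1100]: 00000000  (ones: 0)
  rows 104-111 [p,q,r,s=1101]: 00000000  (ones: 0)
  rows 112-119 [p,q,r,s=1110]: 10101010  (ones: 4)
  rows 120-127 [p,q,r,s=1111]: 00000000  (ones: 0)
Disagreements = 0+0+4+0+0+0+4+0+0+0+4+0+0+0+4+0 = 16

16


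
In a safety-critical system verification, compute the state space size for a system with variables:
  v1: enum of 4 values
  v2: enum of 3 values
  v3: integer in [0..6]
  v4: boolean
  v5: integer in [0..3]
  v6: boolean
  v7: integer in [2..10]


State space = product of domain sizes of all variables.
Domain sizes:
  v1 (enum of 4 values): 4
  v2 (enum of 3 values): 3
  v3 (integer in [0..6]): 7
  v4 (boolean): 2
  v5 (integer in [0..3]): 4
  v6 (boolean): 2
  v7 (integer in [2..10]): 9
Product = 4 * 3 * 7 * 2 * 4 * 2 * 9 = 12096

12096


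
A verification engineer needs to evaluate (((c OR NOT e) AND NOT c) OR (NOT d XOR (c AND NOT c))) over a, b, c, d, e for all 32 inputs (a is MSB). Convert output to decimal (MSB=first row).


Formula: (((c OR NOT e) AND NOT c) OR (NOT d XOR (c AND NOT c))) over a, b, c, d, e (32 rows)
Evaluate each row (bits = a,b,c,d,e, MSB first):
  row 0 [00000]: (((0 OR NOT 0) AND NOT 0) OR (NOT 0 XOR (0 AND NOT 0))) -> 1
  row 1 [00001]: (((0 OR NOT 1) AND NOT 0) OR (NOT 0 XOR (0 AND NOT 0))) -> 1
  row 2 [00010]: (((0 OR NOT 0) AND NOT 0) OR (NOT 1 XOR (0 AND NOT 0))) -> 1
  row 3 [00011]: (((0 OR NOT 1) AND NOT 0) OR (NOT 1 XOR (0 AND NOT 0))) -> 0
  row 4 [00100]: (((1 OR NOT 0) AND NOT 1) OR (NOT 0 XOR (1 AND NOT 1))) -> 1
  row 5 [00101]: (((1 OR NOT 1) AND NOT 1) OR (NOT 0 XOR (1 AND NOT 1))) -> 1
  row 6 [00110]: (((1 OR NOT 0) AND NOT 1) OR (NOT 1 XOR (1 AND NOT 1))) -> 0
  row 7 [00111]: (((1 OR NOT 1) AND NOT 1) OR (NOT 1 XOR (1 AND NOT 1))) -> 0
  row 8 [01000]: (((0 OR NOT 0) AND NOT 0) OR (NOT 0 XOR (0 AND NOT 0))) -> 1
  row 9 [01001]: (((0 OR NOT 1) AND NOT 0) OR (NOT 0 XOR (0 AND NOT 0))) -> 1
  row 10 [01010]: (((0 OR NOT 0) AND NOT 0) OR (NOT 1 XOR (0 AND NOT 0))) -> 1
  row 11 [01011]: (((0 OR NOT 1) AND NOT 0) OR (NOT 1 XOR (0 AND NOT 0))) -> 0
  row 12 [01100]: (((1 OR NOT 0) AND NOT 1) OR (NOT 0 XOR (1 AND NOT 1))) -> 1
  row 13 [01101]: (((1 OR NOT 1) AND NOT 1) OR (NOT 0 XOR (1 AND NOT 1))) -> 1
  row 14 [01110]: (((1 OR NOT 0) AND NOT 1) OR (NOT 1 XOR (1 AND NOT 1))) -> 0
  row 15 [01111]: (((1 OR NOT 1) AND NOT 1) OR (NOT 1 XOR (1 AND NOT 1))) -> 0
  row 16 [10000]: (((0 OR NOT 0) AND NOT 0) OR (NOT 0 XOR (0 AND NOT 0))) -> 1
  row 17 [10001]: (((0 OR NOT 1) AND NOT 0) OR (NOT 0 XOR (0 AND NOT 0))) -> 1
  row 18 [10010]: (((0 OR NOT 0) AND NOT 0) OR (NOT 1 XOR (0 AND NOT 0))) -> 1
  row 19 [10011]: (((0 OR NOT 1) AND NOT 0) OR (NOT 1 XOR (0 AND NOT 0))) -> 0
  row 20 [10100]: (((1 OR NOT 0) AND NOT 1) OR (NOT 0 XOR (1 AND NOT 1))) -> 1
  row 21 [10101]: (((1 OR NOT 1) AND NOT 1) OR (NOT 0 XOR (1 AND NOT 1))) -> 1
  row 22 [10110]: (((1 OR NOT 0) AND NOT 1) OR (NOT 1 XOR (1 AND NOT 1))) -> 0
  row 23 [10111]: (((1 OR NOT 1) AND NOT 1) OR (NOT 1 XOR (1 AND NOT 1))) -> 0
  row 24 [11000]: (((0 OR NOT 0) AND NOT 0) OR (NOT 0 XOR (0 AND NOT 0))) -> 1
  row 25 [11001]: (((0 OR NOT 1) AND NOT 0) OR (NOT 0 XOR (0 AND NOT 0))) -> 1
  row 26 [11010]: (((0 OR NOT 0) AND NOT 0) OR (NOT 1 XOR (0 AND NOT 0))) -> 1
  row 27 [11011]: (((0 OR NOT 1) AND NOT 0) OR (NOT 1 XOR (0 AND NOT 0))) -> 0
  row 28 [11100]: (((1 OR NOT 0) AND NOT 1) OR (NOT 0 XOR (1 AND NOT 1))) -> 1
  row 29 [11101]: (((1 OR NOT 1) AND NOT 1) OR (NOT 0 XOR (1 AND NOT 1))) -> 1
  row 30 [11110]: (((1 OR NOT 0) AND NOT 1) OR (NOT 1 XOR (1 AND NOT 1))) -> 0
  row 31 [11111]: (((1 OR NOT 1) AND NOT 1) OR (NOT 1 XOR (1 AND NOT 1))) -> 0
Full result column, 4 rows per line (a,b,c fixed per line; d,e runs 00..11 left to right):
  rows 0-3 [a,b,c=000]: 1110  = hex E
  rows 4-7 [a,b,c=001]: 1100  = hex C
  rows 8-11 [a,b,c=010]: 1110  = hex E
  rows 12-15 [a,b,c=011]: 1100  = hex C
  rows 16-19 [a,b,c=100]: 1110  = hex E
  rows 20-23 [a,b,c=101]: 1100  = hex C
  rows 24-27 [a,b,c=110]: 1110  = hex E
  rows 28-31 [a,b,c=111]: 1100  = hex C
Output column (row 0 .. row 31) = 11101100111011001110110011101100
Output column grouped in 4s = 1110 1100 1110 1100 1110 1100 1110 1100 = 0xECECECEC
Convert to decimal digit by digit (value = value*16 + digit):
  E -> 14
  14*16 + 12 (C) = 236
  236*16 + 14 (E) = 3790
  3790*16 + 12 (C) = 60652
  60652*16 + 14 (E) = 970446
  970446*16 + 12 (C) = 15527148
  15527148*16 + 14 (E) = 248434382
  248434382*16 + 12 (C) = 3974950124
Decimal = 3974950124

3974950124


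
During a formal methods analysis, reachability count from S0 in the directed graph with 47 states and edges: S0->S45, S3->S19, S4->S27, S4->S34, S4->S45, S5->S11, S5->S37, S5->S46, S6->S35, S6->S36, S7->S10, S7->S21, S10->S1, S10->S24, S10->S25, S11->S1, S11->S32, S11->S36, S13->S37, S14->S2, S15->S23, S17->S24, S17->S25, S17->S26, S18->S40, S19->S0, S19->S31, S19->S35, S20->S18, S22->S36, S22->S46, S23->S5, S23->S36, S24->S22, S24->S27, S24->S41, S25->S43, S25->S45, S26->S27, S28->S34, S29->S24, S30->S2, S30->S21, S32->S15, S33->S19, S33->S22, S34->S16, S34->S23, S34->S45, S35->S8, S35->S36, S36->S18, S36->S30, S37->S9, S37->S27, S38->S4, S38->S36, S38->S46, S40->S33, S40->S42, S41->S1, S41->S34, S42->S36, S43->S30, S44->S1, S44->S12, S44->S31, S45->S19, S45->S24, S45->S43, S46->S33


BFS from S0:
  layer 0: {S0}
  layer 1: {S45}
  layer 2: {S19, S24, S43}
  layer 3: {S22, S27, S30, S31, S35, S41}
  layer 4: {S1, S2, S8, S21, S34, S36, S46}
  layer 5: {S16, S18, S23, S33}
  layer 6: {S5, S40}
  layer 7: {S11, S37, S42}
  layer 8: {S9, S32}
  layer 9: {S15}
Reachable set: {S0, S1, S2, S5, S8, S9, S11, S15, S16, S18, S19, S21, S22, S23, S24, S27, S30, S31, S32, S33, S34, S35, S36, S37, S40, S41, S42, S43, S45, S46}
Count = 30

30


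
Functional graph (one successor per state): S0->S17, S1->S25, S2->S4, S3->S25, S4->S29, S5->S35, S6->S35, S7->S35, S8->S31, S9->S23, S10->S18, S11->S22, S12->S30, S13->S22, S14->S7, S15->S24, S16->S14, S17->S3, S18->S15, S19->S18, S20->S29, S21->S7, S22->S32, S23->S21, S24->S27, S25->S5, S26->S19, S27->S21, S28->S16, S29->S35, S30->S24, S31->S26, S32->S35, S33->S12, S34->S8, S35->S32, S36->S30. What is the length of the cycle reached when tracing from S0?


Trace from S0 until a state repeats:
  S0 -> S17 -> S3 -> S25 -> S5 -> S35 -> S32 -> S35
S35 first seen at step 5, revisited at step 7.
Cycle length = 7 - 5 = 2

2


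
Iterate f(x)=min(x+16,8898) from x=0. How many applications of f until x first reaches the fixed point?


Step 1: x=0, cap=8898, increment=16
Step 2: x grows by 16 each step until capped at 8898; fixed point is x=8898
Step 3: iterations = ceil(8898/16) = 557

557


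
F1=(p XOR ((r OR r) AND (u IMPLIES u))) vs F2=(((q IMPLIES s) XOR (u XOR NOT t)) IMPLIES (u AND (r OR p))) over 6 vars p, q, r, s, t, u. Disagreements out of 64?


F1 = (p XOR ((r OR r) AND (u IMPLIES u)))
F2 = (((q IMPLIES s) XOR (u XOR NOT t)) IMPLIES (u AND (r OR p)))
Evaluate both on each of 64 rows (bits = p,q,r,s,t,u):
  row 0 [000000]: F1=0 F2=1 (differ) -> 1
  row 1 [000001]: F1=0 F2=0 -> 0
  row 2 [000010]: F1=0 F2=0 -> 0
  row 3 [000011]: F1=0 F2=1 (differ) -> 1
  row 4 [000100]: F1=0 F2=1 (differ) -> 1
  (every remaining row is evaluated the same way; all 64 results are listed next)
Full result column, 8 rows per line (p,q,r fixed per line; s,t,u runs 000..111 left to right):
  rows 0-7 [p,q,r=000]: 10011001  (ones: 4)
  rows 8-15 [p,q,r=001]: 00100010  (ones: 2)
  rows 16-23 [p,q,r=010]: 01101001  (ones: 4)
  rows 24-31 [p,q,r=011]: 10000010  (ones: 2)
  rows 32-39 [p,q,r=100]: 00100010  (ones: 2)
  rows 40-47 [p,q,r=101]: 11011101  (ones: 6)
  rows 48-55 [p,q,r=110]: 10000010  (ones: 2)
  rows 56-63 [p,q,r=111]: 01111101  (ones: 6)
Disagreements = 4+2+4+2+2+6+2+6 = 28

28


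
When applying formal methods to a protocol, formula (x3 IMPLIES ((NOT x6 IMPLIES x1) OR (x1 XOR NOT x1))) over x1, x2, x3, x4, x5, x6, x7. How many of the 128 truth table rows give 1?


Formula: (x3 IMPLIES ((NOT x6 IMPLIES x1) OR (x1 XOR NOT x1))) over 7 vars (128 rows)
Evaluate each row (x1, x2, x3, x4, x5, x6, x7 as bits, MSB first):
  row 0 [0000000]: (0 IMPLIES ((NOT 0 IMPLIES 0) OR (0 XOR NOT 0))) -> 1
  row 1 [0000001]: (0 IMPLIES ((NOT 0 IMPLIES 0) OR (0 XOR NOT 0))) -> 1
  row 2 [0000010]: (0 IMPLIES ((NOT 1 IMPLIES 0) OR (0 XOR NOT 0))) -> 1
  row 3 [0000011]: (0 IMPLIES ((NOT 1 IMPLIES 0) OR (0 XOR NOT 0))) -> 1
  row 4 [0000100]: (0 IMPLIES ((NOT 0 IMPLIES 0) OR (0 XOR NOT 0))) -> 1
  (every remaining row is evaluated the same way; all 128 results are listed next)
Full result column, 8 rows per line (x1,x2,x3,x4 fixed per line; x5,x6,x7 runs 000..111 left to right):
  rows 0-7 [x1,x2,x3,x4=0000]: 11111111  (ones: 8)
  rows 8-15 [x1,x2,x3,x4=0001]: 11111111  (ones: 8)
  rows 16-23 [x1,x2,x3,x4=0010]: 11111111  (ones: 8)
  rows 24-31 [x1,x2,x3,x4=0011]: 11111111  (ones: 8)
  rows 32-39 [x1,x2,x3,x4=0100]: 11111111  (ones: 8)
  rows 40-47 [x1,x2,x3,x4=0101]: 11111111  (ones: 8)
  rows 48-55 [x1,x2,x3,x4=0110]: 11111111  (ones: 8)
  rows 56-63 [x1,x2,x3,x4=0111]: 11111111  (ones: 8)
  rows 64-71 [x1,x2,x3,x4=1000]: 11111111  (ones: 8)
  rows 72-79 [x1,x2,x3,x4=1001]: 11111111  (ones: 8)
  rows 80-87 [x1,x2,x3,x4=1010]: 11111111  (ones: 8)
  rows 88-95 [x1,x2,x3,x4=1011]: 11111111  (ones: 8)
  rows 96-103 [x1,x2,x3,x4=1100]: 11111111  (ones: 8)
  rows 104-111 [x1,x2,x3,x4=1101]: 11111111  (ones: 8)
  rows 112-119 [x1,x2,x3,x4=1110]: 11111111  (ones: 8)
  rows 120-127 [x1,x2,x3,x4=1111]: 11111111  (ones: 8)
Count of 1-rows = 8+8+8+8+8+8+8+8+8+8+8+8+8+8+8+8 = 128

128


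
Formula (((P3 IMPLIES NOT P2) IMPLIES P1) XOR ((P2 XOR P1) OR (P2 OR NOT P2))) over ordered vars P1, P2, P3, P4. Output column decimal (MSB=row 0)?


Formula: (((P3 IMPLIES NOT P2) IMPLIES P1) XOR ((P2 XOR P1) OR (P2 OR NOT P2))) over P1, P2, P3, P4 (16 rows)
Evaluate each row (bits = P1,P2,P3,P4, MSB first):
  row 0 [0000]: (((0 IMPLIES NOT 0) IMPLIES 0) XOR ((0 XOR 0) OR (0 OR NOT 0))) -> 1
  row 1 [0001]: (((0 IMPLIES NOT 0) IMPLIES 0) XOR ((0 XOR 0) OR (0 OR NOT 0))) -> 1
  row 2 [0010]: (((1 IMPLIES NOT 0) IMPLIES 0) XOR ((0 XOR 0) OR (0 OR NOT 0))) -> 1
  row 3 [0011]: (((1 IMPLIES NOT 0) IMPLIES 0) XOR ((0 XOR 0) OR (0 OR NOT 0))) -> 1
  row 4 [0100]: (((0 IMPLIES NOT 1) IMPLIES 0) XOR ((1 XOR 0) OR (1 OR NOT 1))) -> 1
  row 5 [0101]: (((0 IMPLIES NOT 1) IMPLIES 0) XOR ((1 XOR 0) OR (1 OR NOT 1))) -> 1
  row 6 [0110]: (((1 IMPLIES NOT 1) IMPLIES 0) XOR ((1 XOR 0) OR (1 OR NOT 1))) -> 0
  row 7 [0111]: (((1 IMPLIES NOT 1) IMPLIES 0) XOR ((1 XOR 0) OR (1 OR NOT 1))) -> 0
  row 8 [1000]: (((0 IMPLIES NOT 0) IMPLIES 1) XOR ((0 XOR 1) OR (0 OR NOT 0))) -> 0
  row 9 [1001]: (((0 IMPLIES NOT 0) IMPLIES 1) XOR ((0 XOR 1) OR (0 OR NOT 0))) -> 0
  row 10 [1010]: (((1 IMPLIES NOT 0) IMPLIES 1) XOR ((0 XOR 1) OR (0 OR NOT 0))) -> 0
  row 11 [1011]: (((1 IMPLIES NOT 0) IMPLIES 1) XOR ((0 XOR 1) OR (0 OR NOT 0))) -> 0
  row 12 [1100]: (((0 IMPLIES NOT 1) IMPLIES 1) XOR ((1 XOR 1) OR (1 OR NOT 1))) -> 0
  row 13 [1101]: (((0 IMPLIES NOT 1) IMPLIES 1) XOR ((1 XOR 1) OR (1 OR NOT 1))) -> 0
  row 14 [1110]: (((1 IMPLIES NOT 1) IMPLIES 1) XOR ((1 XOR 1) OR (1 OR NOT 1))) -> 0
  row 15 [1111]: (((1 IMPLIES NOT 1) IMPLIES 1) XOR ((1 XOR 1) OR (1 OR NOT 1))) -> 0
Full result column, 4 rows per line (P1,P2 fixed per line; P3,P4 runs 00..11 left to right):
  rows 0-3 [P1,P2=00]: 1111  = hex F
  rows 4-7 [P1,P2=01]: 1100  = hex C
  rows 8-11 [P1,P2=10]: 0000  = hex 0
  rows 12-15 [P1,P2=11]: 0000  = hex 0
Output column (row 0 .. row 15) = 1111110000000000
Output column grouped in 4s = 1111 1100 0000 0000 = 0xFC00
Convert to decimal digit by digit (value = value*16 + digit):
  F -> 15
  15*16 + 12 (C) = 252
  252*16 + 0 = 4032
  4032*16 + 0 = 64512
Decimal = 64512

64512


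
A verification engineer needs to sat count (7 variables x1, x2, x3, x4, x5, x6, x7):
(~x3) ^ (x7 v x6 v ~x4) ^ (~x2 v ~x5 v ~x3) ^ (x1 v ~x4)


CNF with 4 clauses over 7 vars (128 assignments).
An assignment satisfies CNF iff every clause has >=1 true literal.
Check each row (bits = x1,x2,x3,x4,x5,x6,x7; clause T/F shown):
  row 0 [0000000]: clauses=TTTT -> 1
  row 1 [0000001]: clauses=TTTT -> 1
  row 2 [0000010]: clauses=TTTT -> 1
  row 3 [0000011]: clauses=TTTT -> 1
  row 4 [0000100]: clauses=TTTT -> 1
  (every remaining row is evaluated the same way; all 128 results are listed next)
Full result column, 8 rows per line (x1,x2,x3,x4 fixed per line; x5,x6,x7 runs 000..111 left to right):
  rows 0-7 [x1,x2,x3,x4=0000]: 11111111  (ones: 8)
  rows 8-15 [x1,x2,x3,x4=0001]: 00000000  (ones: 0)
  rows 16-23 [x1,x2,x3,x4=0010]: 00000000  (ones: 0)
  rows 24-31 [x1,x2,x3,x4=0011]: 00000000  (ones: 0)
  rows 32-39 [x1,x2,x3,x4=0100]: 11111111  (ones: 8)
  rows 40-47 [x1,x2,x3,x4=0101]: 00000000  (ones: 0)
  rows 48-55 [x1,x2,x3,x4=0110]: 00000000  (ones: 0)
  rows 56-63 [x1,x2,x3,x4=0111]: 00000000  (ones: 0)
  rows 64-71 [x1,x2,x3,x4=1000]: 11111111  (ones: 8)
  rows 72-79 [x1,x2,x3,x4=1001]: 01110111  (ones: 6)
  rows 80-87 [x1,x2,x3,x4=1010]: 00000000  (ones: 0)
  rows 88-95 [x1,x2,x3,x4=1011]: 00000000  (ones: 0)
  rows 96-103 [x1,x2,x3,x4=1100]: 11111111  (ones: 8)
  rows 104-111 [x1,x2,x3,x4=1101]: 01110111  (ones: 6)
  rows 112-119 [x1,x2,x3,x4=1110]: 00000000  (ones: 0)
  rows 120-127 [x1,x2,x3,x4=1111]: 00000000  (ones: 0)
Satisfying assignments = 8+0+0+0+8+0+0+0+8+6+0+0+8+6+0+0 = 44

44


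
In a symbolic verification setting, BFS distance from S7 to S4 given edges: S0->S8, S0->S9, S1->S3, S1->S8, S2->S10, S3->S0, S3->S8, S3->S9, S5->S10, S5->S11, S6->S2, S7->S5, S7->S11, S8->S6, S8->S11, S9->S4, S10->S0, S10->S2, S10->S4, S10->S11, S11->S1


BFS layer-by-layer from S7:
  dist 0: {S7}
  dist 1: {S5, S11}
  dist 2: {S1, S10}
  dist 3: {S0, S2, S3, S4, S8}
  -> S4 reached at distance 3
Shortest path length = 3

3


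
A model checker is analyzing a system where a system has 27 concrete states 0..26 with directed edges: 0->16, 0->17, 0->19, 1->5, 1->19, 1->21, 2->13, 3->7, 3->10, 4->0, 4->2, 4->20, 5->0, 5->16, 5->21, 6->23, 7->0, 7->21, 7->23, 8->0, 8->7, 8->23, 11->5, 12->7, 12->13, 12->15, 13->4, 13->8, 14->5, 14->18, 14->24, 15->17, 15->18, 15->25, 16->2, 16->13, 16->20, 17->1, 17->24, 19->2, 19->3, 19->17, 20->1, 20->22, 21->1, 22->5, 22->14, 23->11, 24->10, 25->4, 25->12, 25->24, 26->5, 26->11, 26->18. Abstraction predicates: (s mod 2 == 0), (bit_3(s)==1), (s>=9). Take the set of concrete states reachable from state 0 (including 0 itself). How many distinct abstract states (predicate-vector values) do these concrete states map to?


BFS from 0:
Concrete reachable: {0, 1, 2, 3, 4, 5, 7, 8, 10, 11, 13, 14, 16, 17, 18, 19, 20, 21, 22, 23, 24}
Abstract via predicates (s mod 2 == 0), (bit_3(s)==1), (s>=9):
  (0,0,0) <- {1, 3, 5, 7}
  (0,0,1) <- {17, 19, 21, 23}
  (0,1,1) <- {11, 13}
  (1,0,0) <- {0, 2, 4}
  (1,0,1) <- {16, 18, 20, 22}
  (1,1,0) <- {8}
  (1,1,1) <- {10, 14, 24}
Distinct abstract states = 7

7


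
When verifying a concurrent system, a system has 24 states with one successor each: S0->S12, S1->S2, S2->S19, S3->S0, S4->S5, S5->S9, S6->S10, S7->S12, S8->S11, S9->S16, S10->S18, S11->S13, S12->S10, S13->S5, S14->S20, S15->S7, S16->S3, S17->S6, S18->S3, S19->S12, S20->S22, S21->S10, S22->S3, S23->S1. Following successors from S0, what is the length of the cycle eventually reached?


Trace from S0 until a state repeats:
  S0 -> S12 -> S10 -> S18 -> S3 -> S0
S0 first seen at step 0, revisited at step 5.
Cycle length = 5 - 0 = 5

5


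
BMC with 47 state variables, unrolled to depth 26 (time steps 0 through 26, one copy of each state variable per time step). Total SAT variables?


BMC unrolls to depth k, creating one copy of each state var for steps 0..k.
Step count = 26 + 1 = 27 (steps 0 through 26)
Vars per step = 47
Total = 47 * 27 = 1269

1269


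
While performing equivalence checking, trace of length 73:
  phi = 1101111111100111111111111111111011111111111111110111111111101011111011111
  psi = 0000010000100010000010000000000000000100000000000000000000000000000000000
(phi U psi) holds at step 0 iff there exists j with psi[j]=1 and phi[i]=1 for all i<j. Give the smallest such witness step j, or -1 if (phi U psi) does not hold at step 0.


(phi U psi) at 0: need smallest j with psi[j]=1 and phi[i]=1 for all i in [0,j).
Scan from step 0:
  step 0: phi=1, psi=0 -> continue
  step 1: phi=1, psi=0 -> continue
  step 2: phi=0 -> phi-prefix broken from here
  step 5: psi=1 but phi already failed -> not a witness
  step 10: psi=1 but phi already failed -> not a witness
  step 14: psi=1 but phi already failed -> not a witness
  step 20: psi=1 but phi already failed -> not a witness
  step 37: psi=1 but phi already failed -> not a witness
  end of trace: no witness -> -1
Witness step = -1

-1


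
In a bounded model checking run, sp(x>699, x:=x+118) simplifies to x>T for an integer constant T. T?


Formula: sp(P, x:=E) = exists old_x. (x = E[old_x/x]) AND P[old_x/x] (old_x is the value of x before the assignment; eliminate old_x by solving x = E[old_x/x] for old_x)
Step 1: Precondition P: x>699, i.e. old_x > 699
Step 2: Assignment gives x = old_x + 118, so old_x = x - 118
Step 3: Substitute into P: x - 118 > 699
Step 4: Simplify: x > 699+118 = 817

817


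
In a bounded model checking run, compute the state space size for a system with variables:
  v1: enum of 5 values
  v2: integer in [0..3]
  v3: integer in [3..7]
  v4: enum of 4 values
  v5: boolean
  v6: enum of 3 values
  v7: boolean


State space = product of domain sizes of all variables.
Domain sizes:
  v1 (enum of 5 values): 5
  v2 (integer in [0..3]): 4
  v3 (integer in [3..7]): 5
  v4 (enum of 4 values): 4
  v5 (boolean): 2
  v6 (enum of 3 values): 3
  v7 (boolean): 2
Product = 5 * 4 * 5 * 4 * 2 * 3 * 2 = 4800

4800


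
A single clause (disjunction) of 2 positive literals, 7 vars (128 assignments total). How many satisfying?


Step 1: Total=2^7=128
Step 2: Unsat when all 2 false: 2^5=32
Step 3: Sat=128-32=96

96


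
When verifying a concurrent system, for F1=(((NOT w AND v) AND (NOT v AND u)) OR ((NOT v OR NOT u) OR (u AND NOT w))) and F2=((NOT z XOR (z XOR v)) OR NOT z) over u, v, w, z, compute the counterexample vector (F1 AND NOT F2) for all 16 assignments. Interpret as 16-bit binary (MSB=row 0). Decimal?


F1 = (((NOT w AND v) AND (NOT v AND u)) OR ((NOT v OR NOT u) OR (u AND NOT w)))
F2 = ((NOT z XOR (z XOR v)) OR NOT z)
Counterexample to F1=>F2 is where F1=1 and F2=0.
Evaluate each row (bits = u,v,w,z, MSB first):
  row 0 [0000]: F1=1 F2=1 -> F1&~F2 -> 0
  row 1 [0001]: F1=1 F2=1 -> F1&~F2 -> 0
  row 2 [0010]: F1=1 F2=1 -> F1&~F2 -> 0
  row 3 [0011]: F1=1 F2=1 -> F1&~F2 -> 0
  row 4 [0100]: F1=1 F2=1 -> F1&~F2 -> 0
  row 5 [0101]: F1=1 F2=0 -> F1&~F2 -> 1
  row 6 [0110]: F1=1 F2=1 -> F1&~F2 -> 0
  row 7 [0111]: F1=1 F2=0 -> F1&~F2 -> 1
  row 8 [1000]: F1=1 F2=1 -> F1&~F2 -> 0
  row 9 [1001]: F1=1 F2=1 -> F1&~F2 -> 0
  row 10 [1010]: F1=1 F2=1 -> F1&~F2 -> 0
  row 11 [1011]: F1=1 F2=1 -> F1&~F2 -> 0
  row 12 [1100]: F1=1 F2=1 -> F1&~F2 -> 0
  row 13 [1101]: F1=1 F2=0 -> F1&~F2 -> 1
  row 14 [1110]: F1=0 F2=1 -> F1&~F2 -> 0
  row 15 [1111]: F1=0 F2=0 -> F1&~F2 -> 0
Full result column, 4 rows per line (u,v fixed per line; w,z runs 00..11 left to right):
  rows 0-3 [u,v=00]: 0000  = hex 0
  rows 4-7 [u,v=01]: 0101  = hex 5
  rows 8-11 [u,v=10]: 0000  = hex 0
  rows 12-15 [u,v=11]: 0100  = hex 4
Counterexample vector (row 0 .. row 15) = 0000010100000100
Output column grouped in 4s = 0000 0101 0000 0100 = 0x0504
Convert to decimal digit by digit (value = value*16 + digit):
  0 -> 0
  0*16 + 5 = 5
  5*16 + 0 = 80
  80*16 + 4 = 1284
Decimal = 1284

1284


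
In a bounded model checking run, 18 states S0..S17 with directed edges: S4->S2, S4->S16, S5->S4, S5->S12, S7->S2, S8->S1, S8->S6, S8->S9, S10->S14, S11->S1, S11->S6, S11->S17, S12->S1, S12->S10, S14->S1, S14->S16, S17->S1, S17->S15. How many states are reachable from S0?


BFS from S0:
  layer 0: {S0}
Reachable set: {S0}
Count = 1

1


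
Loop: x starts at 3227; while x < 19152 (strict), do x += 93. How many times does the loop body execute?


Step 1: x goes from 3227 toward 19152 by 93; the body runs while x<19152, so iterations = ceil((bound-start)/step)
Step 2: Distance=15925
Step 3: ceil(15925/93)=172

172


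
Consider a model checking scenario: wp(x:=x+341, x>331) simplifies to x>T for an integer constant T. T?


Formula: wp(x:=E, P) = P[E/x] (substitute E for x in postcondition)
Step 1: Postcondition: x>331
Step 2: Substitute x+341 for x: x+341>331
Step 3: Solve for x: x > 331-341 = -10

-10


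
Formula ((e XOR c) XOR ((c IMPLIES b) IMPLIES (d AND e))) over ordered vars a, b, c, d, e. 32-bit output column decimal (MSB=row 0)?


Formula: ((e XOR c) XOR ((c IMPLIES b) IMPLIES (d AND e))) over a, b, c, d, e (32 rows)
Evaluate each row (bits = a,b,c,d,e, MSB first):
  row 0 [00000]: ((0 XOR 0) XOR ((0 IMPLIES 0) IMPLIES (0 AND 0))) -> 0
  row 1 [00001]: ((1 XOR 0) XOR ((0 IMPLIES 0) IMPLIES (0 AND 1))) -> 1
  row 2 [00010]: ((0 XOR 0) XOR ((0 IMPLIES 0) IMPLIES (1 AND 0))) -> 0
  row 3 [00011]: ((1 XOR 0) XOR ((0 IMPLIES 0) IMPLIES (1 AND 1))) -> 0
  row 4 [00100]: ((0 XOR 1) XOR ((1 IMPLIES 0) IMPLIES (0 AND 0))) -> 0
  row 5 [00101]: ((1 XOR 1) XOR ((1 IMPLIES 0) IMPLIES (0 AND 1))) -> 1
  row 6 [00110]: ((0 XOR 1) XOR ((1 IMPLIES 0) IMPLIES (1 AND 0))) -> 0
  row 7 [00111]: ((1 XOR 1) XOR ((1 IMPLIES 0) IMPLIES (1 AND 1))) -> 1
  row 8 [01000]: ((0 XOR 0) XOR ((0 IMPLIES 1) IMPLIES (0 AND 0))) -> 0
  row 9 [01001]: ((1 XOR 0) XOR ((0 IMPLIES 1) IMPLIES (0 AND 1))) -> 1
  row 10 [01010]: ((0 XOR 0) XOR ((0 IMPLIES 1) IMPLIES (1 AND 0))) -> 0
  row 11 [01011]: ((1 XOR 0) XOR ((0 IMPLIES 1) IMPLIES (1 AND 1))) -> 0
  row 12 [01100]: ((0 XOR 1) XOR ((1 IMPLIES 1) IMPLIES (0 AND 0))) -> 1
  row 13 [01101]: ((1 XOR 1) XOR ((1 IMPLIES 1) IMPLIES (0 AND 1))) -> 0
  row 14 [01110]: ((0 XOR 1) XOR ((1 IMPLIES 1) IMPLIES (1 AND 0))) -> 1
  row 15 [01111]: ((1 XOR 1) XOR ((1 IMPLIES 1) IMPLIES (1 AND 1))) -> 1
  row 16 [10000]: ((0 XOR 0) XOR ((0 IMPLIES 0) IMPLIES (0 AND 0))) -> 0
  row 17 [10001]: ((1 XOR 0) XOR ((0 IMPLIES 0) IMPLIES (0 AND 1))) -> 1
  row 18 [10010]: ((0 XOR 0) XOR ((0 IMPLIES 0) IMPLIES (1 AND 0))) -> 0
  row 19 [10011]: ((1 XOR 0) XOR ((0 IMPLIES 0) IMPLIES (1 AND 1))) -> 0
  row 20 [10100]: ((0 XOR 1) XOR ((1 IMPLIES 0) IMPLIES (0 AND 0))) -> 0
  row 21 [10101]: ((1 XOR 1) XOR ((1 IMPLIES 0) IMPLIES (0 AND 1))) -> 1
  row 22 [10110]: ((0 XOR 1) XOR ((1 IMPLIES 0) IMPLIES (1 AND 0))) -> 0
  row 23 [10111]: ((1 XOR 1) XOR ((1 IMPLIES 0) IMPLIES (1 AND 1))) -> 1
  row 24 [11000]: ((0 XOR 0) XOR ((0 IMPLIES 1) IMPLIES (0 AND 0))) -> 0
  row 25 [11001]: ((1 XOR 0) XOR ((0 IMPLIES 1) IMPLIES (0 AND 1))) -> 1
  row 26 [11010]: ((0 XOR 0) XOR ((0 IMPLIES 1) IMPLIES (1 AND 0))) -> 0
  row 27 [11011]: ((1 XOR 0) XOR ((0 IMPLIES 1) IMPLIES (1 AND 1))) -> 0
  row 28 [11100]: ((0 XOR 1) XOR ((1 IMPLIES 1) IMPLIES (0 AND 0))) -> 1
  row 29 [11101]: ((1 XOR 1) XOR ((1 IMPLIES 1) IMPLIES (0 AND 1))) -> 0
  row 30 [11110]: ((0 XOR 1) XOR ((1 IMPLIES 1) IMPLIES (1 AND 0))) -> 1
  row 31 [11111]: ((1 XOR 1) XOR ((1 IMPLIES 1) IMPLIES (1 AND 1))) -> 1
Full result column, 4 rows per line (a,b,c fixed per line; d,e runs 00..11 left to right):
  rows 0-3 [a,b,c=000]: 0100  = hex 4
  rows 4-7 [a,b,c=001]: 0101  = hex 5
  rows 8-11 [a,b,c=010]: 0100  = hex 4
  rows 12-15 [a,b,c=011]: 1011  = hex B
  rows 16-19 [a,b,c=100]: 0100  = hex 4
  rows 20-23 [a,b,c=101]: 0101  = hex 5
  rows 24-27 [a,b,c=110]: 0100  = hex 4
  rows 28-31 [a,b,c=111]: 1011  = hex B
Output column (row 0 .. row 31) = 01000101010010110100010101001011
Output column grouped in 4s = 0100 0101 0100 1011 0100 0101 0100 1011 = 0x454B454B
Convert to decimal digit by digit (value = value*16 + digit):
  4 -> 4
  4*16 + 5 = 69
  69*16 + 4 = 1108
  1108*16 + 11 (B) = 17739
  17739*16 + 4 = 283828
  283828*16 + 5 = 4541253
  4541253*16 + 4 = 72660052
  72660052*16 + 11 (B) = 1162560843
Decimal = 1162560843

1162560843


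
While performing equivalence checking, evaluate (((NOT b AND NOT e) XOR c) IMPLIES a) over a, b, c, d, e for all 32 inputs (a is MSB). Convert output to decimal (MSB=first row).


Formula: (((NOT b AND NOT e) XOR c) IMPLIES a) over a, b, c, d, e (32 rows)
Evaluate each row (bits = a,b,c,d,e, MSB first):
  row 0 [00000]: (((NOT 0 AND NOT 0) XOR 0) IMPLIES 0) -> 0
  row 1 [00001]: (((NOT 0 AND NOT 1) XOR 0) IMPLIES 0) -> 1
  row 2 [00010]: (((NOT 0 AND NOT 0) XOR 0) IMPLIES 0) -> 0
  row 3 [00011]: (((NOT 0 AND NOT 1) XOR 0) IMPLIES 0) -> 1
  row 4 [00100]: (((NOT 0 AND NOT 0) XOR 1) IMPLIES 0) -> 1
  row 5 [00101]: (((NOT 0 AND NOT 1) XOR 1) IMPLIES 0) -> 0
  row 6 [00110]: (((NOT 0 AND NOT 0) XOR 1) IMPLIES 0) -> 1
  row 7 [00111]: (((NOT 0 AND NOT 1) XOR 1) IMPLIES 0) -> 0
  row 8 [01000]: (((NOT 1 AND NOT 0) XOR 0) IMPLIES 0) -> 1
  row 9 [01001]: (((NOT 1 AND NOT 1) XOR 0) IMPLIES 0) -> 1
  row 10 [01010]: (((NOT 1 AND NOT 0) XOR 0) IMPLIES 0) -> 1
  row 11 [01011]: (((NOT 1 AND NOT 1) XOR 0) IMPLIES 0) -> 1
  row 12 [01100]: (((NOT 1 AND NOT 0) XOR 1) IMPLIES 0) -> 0
  row 13 [01101]: (((NOT 1 AND NOT 1) XOR 1) IMPLIES 0) -> 0
  row 14 [01110]: (((NOT 1 AND NOT 0) XOR 1) IMPLIES 0) -> 0
  row 15 [01111]: (((NOT 1 AND NOT 1) XOR 1) IMPLIES 0) -> 0
  row 16 [10000]: (((NOT 0 AND NOT 0) XOR 0) IMPLIES 1) -> 1
  row 17 [10001]: (((NOT 0 AND NOT 1) XOR 0) IMPLIES 1) -> 1
  row 18 [10010]: (((NOT 0 AND NOT 0) XOR 0) IMPLIES 1) -> 1
  row 19 [10011]: (((NOT 0 AND NOT 1) XOR 0) IMPLIES 1) -> 1
  row 20 [10100]: (((NOT 0 AND NOT 0) XOR 1) IMPLIES 1) -> 1
  row 21 [10101]: (((NOT 0 AND NOT 1) XOR 1) IMPLIES 1) -> 1
  row 22 [10110]: (((NOT 0 AND NOT 0) XOR 1) IMPLIES 1) -> 1
  row 23 [10111]: (((NOT 0 AND NOT 1) XOR 1) IMPLIES 1) -> 1
  row 24 [11000]: (((NOT 1 AND NOT 0) XOR 0) IMPLIES 1) -> 1
  row 25 [11001]: (((NOT 1 AND NOT 1) XOR 0) IMPLIES 1) -> 1
  row 26 [11010]: (((NOT 1 AND NOT 0) XOR 0) IMPLIES 1) -> 1
  row 27 [11011]: (((NOT 1 AND NOT 1) XOR 0) IMPLIES 1) -> 1
  row 28 [11100]: (((NOT 1 AND NOT 0) XOR 1) IMPLIES 1) -> 1
  row 29 [11101]: (((NOT 1 AND NOT 1) XOR 1) IMPLIES 1) -> 1
  row 30 [11110]: (((NOT 1 AND NOT 0) XOR 1) IMPLIES 1) -> 1
  row 31 [11111]: (((NOT 1 AND NOT 1) XOR 1) IMPLIES 1) -> 1
Full result column, 4 rows per line (a,b,c fixed per line; d,e runs 00..11 left to right):
  rows 0-3 [a,b,c=000]: 0101  = hex 5
  rows 4-7 [a,b,c=001]: 1010  = hex A
  rows 8-11 [a,b,c=010]: 1111  = hex F
  rows 12-15 [a,b,c=011]: 0000  = hex 0
  rows 16-19 [a,b,c=100]: 1111  = hex F
  rows 20-23 [a,b,c=101]: 1111  = hex F
  rows 24-27 [a,b,c=110]: 1111  = hex F
  rows 28-31 [a,b,c=111]: 1111  = hex F
Output column (row 0 .. row 31) = 01011010111100001111111111111111
Output column grouped in 4s = 0101 1010 1111 0000 1111 1111 1111 1111 = 0x5AF0FFFF
Convert to decimal digit by digit (value = value*16 + digit):
  5 -> 5
  5*16 + 10 (A) = 90
  90*16 + 15 (F) = 1455
  1455*16 + 0 = 23280
  23280*16 + 15 (F) = 372495
  372495*16 + 15 (F) = 5959935
  5959935*16 + 15 (F) = 95358975
  95358975*16 + 15 (F) = 1525743615
Decimal = 1525743615

1525743615


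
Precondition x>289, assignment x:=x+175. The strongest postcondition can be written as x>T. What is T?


Formula: sp(P, x:=E) = exists old_x. (x = E[old_x/x]) AND P[old_x/x] (old_x is the value of x before the assignment; eliminate old_x by solving x = E[old_x/x] for old_x)
Step 1: Precondition P: x>289, i.e. old_x > 289
Step 2: Assignment gives x = old_x + 175, so old_x = x - 175
Step 3: Substitute into P: x - 175 > 289
Step 4: Simplify: x > 289+175 = 464

464


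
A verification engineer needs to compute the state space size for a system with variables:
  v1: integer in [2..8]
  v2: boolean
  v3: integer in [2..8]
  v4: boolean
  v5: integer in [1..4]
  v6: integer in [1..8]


State space = product of domain sizes of all variables.
Domain sizes:
  v1 (integer in [2..8]): 7
  v2 (boolean): 2
  v3 (integer in [2..8]): 7
  v4 (boolean): 2
  v5 (integer in [1..4]): 4
  v6 (integer in [1..8]): 8
Product = 7 * 2 * 7 * 2 * 4 * 8 = 6272

6272


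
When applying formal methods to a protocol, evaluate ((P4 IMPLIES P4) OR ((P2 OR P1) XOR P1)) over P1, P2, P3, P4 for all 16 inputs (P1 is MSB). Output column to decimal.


Formula: ((P4 IMPLIES P4) OR ((P2 OR P1) XOR P1)) over P1, P2, P3, P4 (16 rows)
Evaluate each row (bits = P1,P2,P3,P4, MSB first):
  row 0 [0000]: ((0 IMPLIES 0) OR ((0 OR 0) XOR 0)) -> 1
  row 1 [0001]: ((1 IMPLIES 1) OR ((0 OR 0) XOR 0)) -> 1
  row 2 [0010]: ((0 IMPLIES 0) OR ((0 OR 0) XOR 0)) -> 1
  row 3 [0011]: ((1 IMPLIES 1) OR ((0 OR 0) XOR 0)) -> 1
  row 4 [0100]: ((0 IMPLIES 0) OR ((1 OR 0) XOR 0)) -> 1
  row 5 [0101]: ((1 IMPLIES 1) OR ((1 OR 0) XOR 0)) -> 1
  row 6 [0110]: ((0 IMPLIES 0) OR ((1 OR 0) XOR 0)) -> 1
  row 7 [0111]: ((1 IMPLIES 1) OR ((1 OR 0) XOR 0)) -> 1
  row 8 [1000]: ((0 IMPLIES 0) OR ((0 OR 1) XOR 1)) -> 1
  row 9 [1001]: ((1 IMPLIES 1) OR ((0 OR 1) XOR 1)) -> 1
  row 10 [1010]: ((0 IMPLIES 0) OR ((0 OR 1) XOR 1)) -> 1
  row 11 [1011]: ((1 IMPLIES 1) OR ((0 OR 1) XOR 1)) -> 1
  row 12 [1100]: ((0 IMPLIES 0) OR ((1 OR 1) XOR 1)) -> 1
  row 13 [1101]: ((1 IMPLIES 1) OR ((1 OR 1) XOR 1)) -> 1
  row 14 [1110]: ((0 IMPLIES 0) OR ((1 OR 1) XOR 1)) -> 1
  row 15 [1111]: ((1 IMPLIES 1) OR ((1 OR 1) XOR 1)) -> 1
Full result column, 4 rows per line (P1,P2 fixed per line; P3,P4 runs 00..11 left to right):
  rows 0-3 [P1,P2=00]: 1111  = hex F
  rows 4-7 [P1,P2=01]: 1111  = hex F
  rows 8-11 [P1,P2=10]: 1111  = hex F
  rows 12-15 [P1,P2=11]: 1111  = hex F
Output column (row 0 .. row 15) = 1111111111111111
Output column grouped in 4s = 1111 1111 1111 1111 = 0xFFFF
Convert to decimal digit by digit (value = value*16 + digit):
  F -> 15
  15*16 + 15 (F) = 255
  255*16 + 15 (F) = 4095
  4095*16 + 15 (F) = 65535
Decimal = 65535

65535


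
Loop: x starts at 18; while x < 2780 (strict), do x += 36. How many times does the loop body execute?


Step 1: x goes from 18 toward 2780 by 36; the body runs while x<2780, so iterations = ceil((bound-start)/step)
Step 2: Distance=2762
Step 3: ceil(2762/36)=77

77


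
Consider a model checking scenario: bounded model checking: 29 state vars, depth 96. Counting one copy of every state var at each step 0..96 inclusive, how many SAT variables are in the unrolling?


BMC unrolls to depth k, creating one copy of each state var for steps 0..k.
Step count = 96 + 1 = 97 (steps 0 through 96)
Vars per step = 29
Total = 29 * 97 = 2813

2813


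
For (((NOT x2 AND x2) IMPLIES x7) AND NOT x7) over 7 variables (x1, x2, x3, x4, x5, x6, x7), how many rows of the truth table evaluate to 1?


Formula: (((NOT x2 AND x2) IMPLIES x7) AND NOT x7) over 7 vars (128 rows)
Evaluate each row (x1, x2, x3, x4, x5, x6, x7 as bits, MSB first):
  row 0 [0000000]: (((NOT 0 AND 0) IMPLIES 0) AND NOT 0) -> 1
  row 1 [0000001]: (((NOT 0 AND 0) IMPLIES 1) AND NOT 1) -> 0
  row 2 [0000010]: (((NOT 0 AND 0) IMPLIES 0) AND NOT 0) -> 1
  row 3 [0000011]: (((NOT 0 AND 0) IMPLIES 1) AND NOT 1) -> 0
  row 4 [0000100]: (((NOT 0 AND 0) IMPLIES 0) AND NOT 0) -> 1
  (every remaining row is evaluated the same way; all 128 results are listed next)
Full result column, 8 rows per line (x1,x2,x3,x4 fixed per line; x5,x6,x7 runs 000..111 left to right):
  rows 0-7 [x1,x2,x3,x4=0000]: 10101010  (ones: 4)
  rows 8-15 [x1,x2,x3,x4=0001]: 10101010  (ones: 4)
  rows 16-23 [x1,x2,x3,x4=0010]: 10101010  (ones: 4)
  rows 24-31 [x1,x2,x3,x4=0011]: 10101010  (ones: 4)
  rows 32-39 [x1,x2,x3,x4=0100]: 10101010  (ones: 4)
  rows 40-47 [x1,x2,x3,x4=0101]: 10101010  (ones: 4)
  rows 48-55 [x1,x2,x3,x4=0110]: 10101010  (ones: 4)
  rows 56-63 [x1,x2,x3,x4=0111]: 10101010  (ones: 4)
  rows 64-71 [x1,x2,x3,x4=1000]: 10101010  (ones: 4)
  rows 72-79 [x1,x2,x3,x4=1001]: 10101010  (ones: 4)
  rows 80-87 [x1,x2,x3,x4=1010]: 10101010  (ones: 4)
  rows 88-95 [x1,x2,x3,x4=1011]: 10101010  (ones: 4)
  rows 96-103 [x1,x2,x3,x4=1100]: 10101010  (ones: 4)
  rows 104-111 [x1,x2,x3,x4=1101]: 10101010  (ones: 4)
  rows 112-119 [x1,x2,x3,x4=1110]: 10101010  (ones: 4)
  rows 120-127 [x1,x2,x3,x4=1111]: 10101010  (ones: 4)
Count of 1-rows = 4+4+4+4+4+4+4+4+4+4+4+4+4+4+4+4 = 64

64
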